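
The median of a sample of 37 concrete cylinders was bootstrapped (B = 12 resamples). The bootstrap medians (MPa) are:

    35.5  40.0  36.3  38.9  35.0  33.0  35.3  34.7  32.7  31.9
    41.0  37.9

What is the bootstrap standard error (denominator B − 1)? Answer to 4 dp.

SE* = 2.9114

Bootstrap SE is the standard deviation of the 12 replicate medians.
Mean of replicates: (35.5 + 40.0 + 36.3 + 38.9 + 35.0 + 33.0 + 35.3 + 34.7 + 32.7 + 31.9 + 41.0 + 37.9) / 12 = 432.20000 / 12 = 36.01667
Sum of squared deviations: (−0.51667)² + (+3.98333)² + (+0.28333)² + (+2.88333)² + (−1.01667)² + (−3.01667)² + (−0.71667)² + (−1.31667)² + (−3.31667)² + (−4.11667)² + (+4.98333)² + (+1.88333)² = 93.23667
Variance = 93.23667 / 11 = 8.47606
SE* = √8.47606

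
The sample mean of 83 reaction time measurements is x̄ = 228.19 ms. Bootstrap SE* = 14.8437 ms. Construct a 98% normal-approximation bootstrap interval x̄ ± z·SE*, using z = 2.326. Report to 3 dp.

(193.664, 262.716)

Margin = 2.326 × 14.8437 = 34.5264
Interval: 228.19 ± 34.5264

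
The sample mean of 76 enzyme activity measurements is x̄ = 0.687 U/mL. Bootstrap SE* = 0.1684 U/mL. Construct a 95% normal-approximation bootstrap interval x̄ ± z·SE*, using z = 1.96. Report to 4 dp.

(0.3569, 1.0171)

Margin = 1.96 × 0.1684 = 0.33006
Interval: 0.687 ± 0.33006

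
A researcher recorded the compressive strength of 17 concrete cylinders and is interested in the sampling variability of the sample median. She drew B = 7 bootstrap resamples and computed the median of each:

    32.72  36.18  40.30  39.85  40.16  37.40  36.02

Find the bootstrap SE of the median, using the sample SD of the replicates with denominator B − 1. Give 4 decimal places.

Bootstrap SE is the standard deviation of the 7 replicate medians.
Mean of replicates: (32.72 + 36.18 + 40.30 + 39.85 + 40.16 + 37.40 + 36.02) / 7 = 262.63000 / 7 = 37.51857
Sum of squared deviations: (−4.79857)² + (−1.33857)² + (+2.78143)² + (+2.33143)² + (+2.64143)² + (−0.11857)² + (−1.49857)² = 47.22689
Variance = 47.22689 / 6 = 7.87115
SE* = √7.87115

SE* = 2.8056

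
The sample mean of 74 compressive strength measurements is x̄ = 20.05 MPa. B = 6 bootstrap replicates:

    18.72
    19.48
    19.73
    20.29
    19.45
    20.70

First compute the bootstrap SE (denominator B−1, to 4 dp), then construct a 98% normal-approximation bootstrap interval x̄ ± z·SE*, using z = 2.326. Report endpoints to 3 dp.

(18.433, 21.667)

Mean of replicates = 19.7283; sum of squared deviations = 2.4155; SE* = √(2.4155/5) = 0.6951
Margin = 2.326 × 0.6951 = 1.6168
Interval: 20.05 ± 1.6168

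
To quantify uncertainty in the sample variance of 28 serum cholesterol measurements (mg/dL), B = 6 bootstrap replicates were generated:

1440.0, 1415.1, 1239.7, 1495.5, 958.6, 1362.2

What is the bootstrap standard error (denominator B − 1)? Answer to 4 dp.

SE* = 196.5044

Bootstrap SE is the standard deviation of the 6 replicate variances.
Mean of replicates: (1440.0 + 1415.1 + 1239.7 + 1495.5 + 958.6 + 1362.2) / 6 = 7911.10000 / 6 = 1318.51667
Sum of squared deviations: (+121.48333)² + (+96.58333)² + (−78.81667)² + (+176.98333)² + (−359.91667)² + (+43.68333)² = 193069.94833
Variance = 193069.94833 / 5 = 38613.98967
SE* = √38613.98967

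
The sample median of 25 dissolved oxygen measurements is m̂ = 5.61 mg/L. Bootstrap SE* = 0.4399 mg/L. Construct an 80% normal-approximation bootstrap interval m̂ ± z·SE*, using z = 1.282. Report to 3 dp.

(5.046, 6.174)

Margin = 1.282 × 0.4399 = 0.5640
Interval: 5.61 ± 0.5640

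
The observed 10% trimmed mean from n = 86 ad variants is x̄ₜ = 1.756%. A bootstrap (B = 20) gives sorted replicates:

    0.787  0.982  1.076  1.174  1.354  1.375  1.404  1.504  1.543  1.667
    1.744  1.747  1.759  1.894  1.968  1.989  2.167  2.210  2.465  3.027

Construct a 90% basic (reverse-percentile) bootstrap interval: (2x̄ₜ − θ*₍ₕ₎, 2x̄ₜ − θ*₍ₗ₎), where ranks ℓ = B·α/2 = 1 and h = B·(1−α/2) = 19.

(1.047, 2.725)

Percentile endpoints at ranks 1 and 19: θ*₍1₎ = 0.787, θ*₍19₎ = 2.465.
Basic interval reflects these around x̄ₜ:
  lower = 2 × 1.756 − 2.465 = 1.047
  upper = 2 × 1.756 − 0.787 = 2.725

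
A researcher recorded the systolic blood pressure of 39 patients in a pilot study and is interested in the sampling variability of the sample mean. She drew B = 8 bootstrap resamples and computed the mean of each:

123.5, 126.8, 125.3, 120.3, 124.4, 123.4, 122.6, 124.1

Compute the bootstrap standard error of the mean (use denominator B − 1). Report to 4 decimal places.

Bootstrap SE is the standard deviation of the 8 replicate means.
Mean of replicates: (123.5 + 126.8 + 125.3 + 120.3 + 124.4 + 123.4 + 122.6 + 124.1) / 8 = 990.40000 / 8 = 123.80000
Sum of squared deviations: (−0.30000)² + (+3.00000)² + (+1.50000)² + (−3.50000)² + (+0.60000)² + (−0.40000)² + (−1.20000)² + (+0.30000)² = 25.64000
Variance = 25.64000 / 7 = 3.66286
SE* = √3.66286

SE* = 1.9139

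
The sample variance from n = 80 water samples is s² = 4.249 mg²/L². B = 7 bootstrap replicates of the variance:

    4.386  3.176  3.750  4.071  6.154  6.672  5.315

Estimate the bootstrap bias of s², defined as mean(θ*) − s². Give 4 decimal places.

mean(θ*) = (4.386 + 3.176 + 3.750 + 4.071 + 6.154 + 6.672 + 5.315) / 7 = 4.78914
bias = 4.78914 − 4.249

bias = +0.5401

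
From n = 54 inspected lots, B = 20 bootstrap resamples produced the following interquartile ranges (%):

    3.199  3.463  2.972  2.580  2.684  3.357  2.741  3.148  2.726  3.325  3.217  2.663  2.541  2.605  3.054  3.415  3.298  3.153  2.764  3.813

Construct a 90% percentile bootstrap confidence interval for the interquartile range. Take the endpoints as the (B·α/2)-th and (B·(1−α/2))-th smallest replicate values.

Sorted replicates: 2.541, 2.580, 2.605, 2.663, 2.684, 2.726, 2.741, 2.764, 2.972, 3.054, 3.148, 3.153, 3.199, 3.217, 3.298, 3.325, 3.357, 3.415, 3.463, 3.813
α = 0.10; lower rank = 20 × 0.050 = 1; upper rank = 20 × 0.950 = 19.
The 1st smallest replicate is 2.541; the 19th is 3.463.

(2.541, 3.463)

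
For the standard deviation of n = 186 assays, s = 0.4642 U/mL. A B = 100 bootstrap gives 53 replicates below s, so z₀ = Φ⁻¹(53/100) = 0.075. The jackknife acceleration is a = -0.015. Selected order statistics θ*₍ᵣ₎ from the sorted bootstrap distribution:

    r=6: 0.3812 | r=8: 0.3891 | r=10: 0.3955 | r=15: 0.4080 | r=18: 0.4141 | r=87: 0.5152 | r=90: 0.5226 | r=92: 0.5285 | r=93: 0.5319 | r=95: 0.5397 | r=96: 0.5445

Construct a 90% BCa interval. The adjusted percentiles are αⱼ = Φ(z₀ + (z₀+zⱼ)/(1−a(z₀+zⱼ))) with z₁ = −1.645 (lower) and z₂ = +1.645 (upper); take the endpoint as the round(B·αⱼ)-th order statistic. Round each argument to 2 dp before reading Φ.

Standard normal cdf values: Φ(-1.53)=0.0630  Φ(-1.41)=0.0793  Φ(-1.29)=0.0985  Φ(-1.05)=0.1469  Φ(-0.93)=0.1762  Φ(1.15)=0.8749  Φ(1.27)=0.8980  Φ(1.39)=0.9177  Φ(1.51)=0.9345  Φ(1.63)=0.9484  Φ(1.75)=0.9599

(0.3812, 0.5445)

Lower: z₀ + z₁ = 0.075 + (-1.645) = -1.570; 1 − a(z₀+z₁) = 1 − (-0.015)(-1.570) = 0.9765; argument = 0.075 + (-1.570)/0.9765 = -1.5329 → -1.53.
α₁ = Φ(-1.53) = 0.0630; rank = round(100 × 0.0630) = 6; θ*₍6₎ = 0.3812.
Upper: z₀ + z₂ = 1.720; 1 − a(z₀+z₂) = 1.0258; argument = 1.7517 → 1.75; α₂ = 0.9599; rank = 96; θ*₍96₎ = 0.5445.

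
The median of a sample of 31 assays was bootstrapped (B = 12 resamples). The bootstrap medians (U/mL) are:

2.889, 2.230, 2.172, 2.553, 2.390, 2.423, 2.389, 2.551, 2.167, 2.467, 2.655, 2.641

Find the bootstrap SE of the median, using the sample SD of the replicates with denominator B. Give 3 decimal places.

SE* = 0.205

Bootstrap SE is the standard deviation of the 12 replicate medians.
Mean of replicates: (2.889 + 2.230 + 2.172 + 2.553 + 2.390 + 2.423 + 2.389 + 2.551 + 2.167 + 2.467 + 2.655 + 2.641) / 12 = 29.5270 / 12 = 2.4606
Sum of squared deviations: (+0.4284)² + (−0.2306)² + (−0.2886)² + (+0.0924)² + (−0.0706)² + (−0.0376)² + (−0.0716)² + (+0.0904)² + (−0.2936)² + (+0.0064)² + (+0.1944)² + (+0.1804)² = 0.5048
Variance = 0.5048 / 12 = 0.0421
SE* = √0.0421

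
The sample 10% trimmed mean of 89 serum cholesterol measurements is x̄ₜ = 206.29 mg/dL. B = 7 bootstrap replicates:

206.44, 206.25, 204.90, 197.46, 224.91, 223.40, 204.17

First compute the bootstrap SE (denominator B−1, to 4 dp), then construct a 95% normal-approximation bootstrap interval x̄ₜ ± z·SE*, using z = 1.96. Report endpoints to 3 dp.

(185.969, 226.611)

Mean of replicates = 209.6471; sum of squared deviations = 644.9831; SE* = √(644.9831/6) = 10.3681
Margin = 1.96 × 10.3681 = 20.3215
Interval: 206.29 ± 20.3215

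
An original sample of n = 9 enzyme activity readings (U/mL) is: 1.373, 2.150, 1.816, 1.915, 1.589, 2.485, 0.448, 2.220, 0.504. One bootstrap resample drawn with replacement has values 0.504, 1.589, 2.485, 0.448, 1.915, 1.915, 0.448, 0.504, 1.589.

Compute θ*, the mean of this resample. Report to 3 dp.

Mean = (0.504 + 1.589 + 2.485 + 0.448 + 1.915 + 1.915 + 0.448 + 0.504 + 1.589) / 9 = 11.3970 / 9 = 1.266

θ* = 1.266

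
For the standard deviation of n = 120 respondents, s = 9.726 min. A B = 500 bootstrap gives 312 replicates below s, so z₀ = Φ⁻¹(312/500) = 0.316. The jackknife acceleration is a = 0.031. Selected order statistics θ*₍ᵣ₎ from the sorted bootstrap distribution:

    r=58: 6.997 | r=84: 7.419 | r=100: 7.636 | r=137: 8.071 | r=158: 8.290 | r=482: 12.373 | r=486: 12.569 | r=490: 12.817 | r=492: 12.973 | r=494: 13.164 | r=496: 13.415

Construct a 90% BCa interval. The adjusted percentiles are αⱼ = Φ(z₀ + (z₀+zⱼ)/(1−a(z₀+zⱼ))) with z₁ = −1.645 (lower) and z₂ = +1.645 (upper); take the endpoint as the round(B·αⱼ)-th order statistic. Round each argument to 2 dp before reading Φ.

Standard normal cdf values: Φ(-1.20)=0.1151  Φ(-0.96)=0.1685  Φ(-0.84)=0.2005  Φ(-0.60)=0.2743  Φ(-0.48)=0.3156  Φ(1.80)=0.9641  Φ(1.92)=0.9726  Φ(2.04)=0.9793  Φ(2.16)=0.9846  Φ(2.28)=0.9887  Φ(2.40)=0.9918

Lower: z₀ + z₁ = 0.316 + (-1.645) = -1.329; 1 − a(z₀+z₁) = 1 − (0.031)(-1.329) = 1.0412; argument = 0.316 + (-1.329)/1.0412 = -0.9604 → -0.96.
α₁ = Φ(-0.96) = 0.1685; rank = round(500 × 0.1685) = 84; θ*₍84₎ = 7.419.
Upper: z₀ + z₂ = 1.961; 1 − a(z₀+z₂) = 0.9392; argument = 2.4039 → 2.40; α₂ = 0.9918; rank = 496; θ*₍496₎ = 13.415.

(7.419, 13.415)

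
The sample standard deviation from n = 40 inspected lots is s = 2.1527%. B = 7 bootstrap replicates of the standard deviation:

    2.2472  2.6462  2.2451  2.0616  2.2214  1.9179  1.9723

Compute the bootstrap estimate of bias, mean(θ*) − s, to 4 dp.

bias = +0.0347

mean(θ*) = (2.2472 + 2.6462 + 2.2451 + 2.0616 + 2.2214 + 1.9179 + 1.9723) / 7 = 2.18739
bias = 2.18739 − 2.1527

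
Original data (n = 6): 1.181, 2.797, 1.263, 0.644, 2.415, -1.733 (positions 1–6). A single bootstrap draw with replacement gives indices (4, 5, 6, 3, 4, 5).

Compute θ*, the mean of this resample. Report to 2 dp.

Resample values: 0.644, 2.415, -1.733, 1.263, 0.644, 2.415.
Mean = (0.644 + 2.415 + (-1.733) + 1.263 + 0.644 + 2.415) / 6 = 5.6480 / 6 = 0.94

θ* = 0.94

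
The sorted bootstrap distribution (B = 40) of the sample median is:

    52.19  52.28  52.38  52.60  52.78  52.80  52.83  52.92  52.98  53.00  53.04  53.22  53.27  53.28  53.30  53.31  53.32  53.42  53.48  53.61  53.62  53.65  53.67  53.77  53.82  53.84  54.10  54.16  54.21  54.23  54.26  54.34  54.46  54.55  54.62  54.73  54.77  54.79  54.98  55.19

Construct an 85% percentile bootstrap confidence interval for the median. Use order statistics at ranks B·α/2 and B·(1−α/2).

α = 0.15; lower rank = 40 × 0.075 = 3; upper rank = 40 × 0.925 = 37.
The 3rd smallest replicate is 52.38; the 37th is 54.77.

(52.38, 54.77)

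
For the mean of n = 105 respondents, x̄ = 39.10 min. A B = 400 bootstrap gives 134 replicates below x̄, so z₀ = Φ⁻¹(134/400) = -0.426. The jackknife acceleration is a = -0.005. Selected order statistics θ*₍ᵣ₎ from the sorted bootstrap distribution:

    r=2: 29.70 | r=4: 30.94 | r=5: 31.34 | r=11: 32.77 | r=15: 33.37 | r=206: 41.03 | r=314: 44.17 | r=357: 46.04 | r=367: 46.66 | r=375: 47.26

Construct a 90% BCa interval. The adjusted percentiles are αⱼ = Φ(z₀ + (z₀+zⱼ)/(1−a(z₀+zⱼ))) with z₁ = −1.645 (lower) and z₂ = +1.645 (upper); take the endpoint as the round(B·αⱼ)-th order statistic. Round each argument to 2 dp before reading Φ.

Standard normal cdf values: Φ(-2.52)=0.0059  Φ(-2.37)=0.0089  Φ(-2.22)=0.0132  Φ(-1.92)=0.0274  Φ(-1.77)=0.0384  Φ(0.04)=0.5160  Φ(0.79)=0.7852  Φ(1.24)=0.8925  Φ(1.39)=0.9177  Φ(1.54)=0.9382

(29.70, 44.17)

Lower: z₀ + z₁ = -0.426 + (-1.645) = -2.071; 1 − a(z₀+z₁) = 1 − (-0.005)(-2.071) = 0.9896; argument = -0.426 + (-2.071)/0.9896 = -2.5187 → -2.52.
α₁ = Φ(-2.52) = 0.0059; rank = round(400 × 0.0059) = 2; θ*₍2₎ = 29.70.
Upper: z₀ + z₂ = 1.219; 1 − a(z₀+z₂) = 1.0061; argument = 0.7856 → 0.79; α₂ = 0.7852; rank = 314; θ*₍314₎ = 44.17.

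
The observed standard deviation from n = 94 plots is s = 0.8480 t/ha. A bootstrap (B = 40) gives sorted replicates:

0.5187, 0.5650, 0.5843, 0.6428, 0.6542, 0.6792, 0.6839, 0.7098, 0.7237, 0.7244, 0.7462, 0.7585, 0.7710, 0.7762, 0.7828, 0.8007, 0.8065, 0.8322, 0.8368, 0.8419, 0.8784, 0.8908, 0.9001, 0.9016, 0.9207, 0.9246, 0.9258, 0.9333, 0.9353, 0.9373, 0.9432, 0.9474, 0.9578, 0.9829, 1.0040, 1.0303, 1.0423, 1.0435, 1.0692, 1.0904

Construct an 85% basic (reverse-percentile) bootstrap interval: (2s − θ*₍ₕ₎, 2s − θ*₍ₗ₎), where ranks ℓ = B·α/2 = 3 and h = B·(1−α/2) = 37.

Percentile endpoints at ranks 3 and 37: θ*₍3₎ = 0.5843, θ*₍37₎ = 1.0423.
Basic interval reflects these around s:
  lower = 2 × 0.8480 − 1.0423 = 0.6537
  upper = 2 × 0.8480 − 0.5843 = 1.1117

(0.6537, 1.1117)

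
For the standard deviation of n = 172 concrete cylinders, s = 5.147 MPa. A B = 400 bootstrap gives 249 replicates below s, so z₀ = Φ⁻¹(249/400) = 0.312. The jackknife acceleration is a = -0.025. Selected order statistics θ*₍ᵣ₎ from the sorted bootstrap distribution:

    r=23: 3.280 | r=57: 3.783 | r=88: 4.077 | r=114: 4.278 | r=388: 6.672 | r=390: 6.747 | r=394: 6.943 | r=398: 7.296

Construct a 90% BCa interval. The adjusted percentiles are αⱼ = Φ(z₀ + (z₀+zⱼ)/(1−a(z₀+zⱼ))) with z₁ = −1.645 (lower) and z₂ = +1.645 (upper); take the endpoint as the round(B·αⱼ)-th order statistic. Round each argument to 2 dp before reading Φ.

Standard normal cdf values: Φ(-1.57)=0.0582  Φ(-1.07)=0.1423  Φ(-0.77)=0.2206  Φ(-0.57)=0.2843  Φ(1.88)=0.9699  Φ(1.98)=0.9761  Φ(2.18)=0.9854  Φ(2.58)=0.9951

(3.783, 6.943)

Lower: z₀ + z₁ = 0.312 + (-1.645) = -1.333; 1 − a(z₀+z₁) = 1 − (-0.025)(-1.333) = 0.9667; argument = 0.312 + (-1.333)/0.9667 = -1.0670 → -1.07.
α₁ = Φ(-1.07) = 0.1423; rank = round(400 × 0.1423) = 57; θ*₍57₎ = 3.783.
Upper: z₀ + z₂ = 1.957; 1 − a(z₀+z₂) = 1.0489; argument = 2.1777 → 2.18; α₂ = 0.9854; rank = 394; θ*₍394₎ = 6.943.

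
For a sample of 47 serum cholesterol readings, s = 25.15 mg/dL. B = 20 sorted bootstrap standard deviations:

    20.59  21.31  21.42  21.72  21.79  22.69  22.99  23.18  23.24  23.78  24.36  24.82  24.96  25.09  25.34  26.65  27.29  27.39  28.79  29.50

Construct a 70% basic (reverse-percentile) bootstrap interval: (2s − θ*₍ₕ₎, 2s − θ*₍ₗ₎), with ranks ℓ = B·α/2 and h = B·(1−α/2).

(23.01, 28.88)

Percentile endpoints at ranks 3 and 17: θ*₍3₎ = 21.42, θ*₍17₎ = 27.29.
Basic interval reflects these around s:
  lower = 2 × 25.15 − 27.29 = 23.01
  upper = 2 × 25.15 − 21.42 = 28.88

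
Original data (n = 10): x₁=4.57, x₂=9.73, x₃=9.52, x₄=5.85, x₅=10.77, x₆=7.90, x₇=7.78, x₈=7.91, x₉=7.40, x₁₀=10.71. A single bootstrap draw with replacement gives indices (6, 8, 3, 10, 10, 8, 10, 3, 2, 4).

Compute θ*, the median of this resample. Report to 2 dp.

Resample values: 7.90, 7.91, 9.52, 10.71, 10.71, 7.91, 10.71, 9.52, 9.73, 5.85.
Sorted: 5.85, 7.90, 7.91, 7.91, 9.52, 9.52, 9.73, 10.71, 10.71, 10.71
Median = average of the two middle values = 9.52

θ* = 9.52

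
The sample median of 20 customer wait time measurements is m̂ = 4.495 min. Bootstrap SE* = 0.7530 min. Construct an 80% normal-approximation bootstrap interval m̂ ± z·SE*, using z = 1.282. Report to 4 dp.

Margin = 1.282 × 0.7530 = 0.96535
Interval: 4.495 ± 0.96535

(3.5297, 5.4603)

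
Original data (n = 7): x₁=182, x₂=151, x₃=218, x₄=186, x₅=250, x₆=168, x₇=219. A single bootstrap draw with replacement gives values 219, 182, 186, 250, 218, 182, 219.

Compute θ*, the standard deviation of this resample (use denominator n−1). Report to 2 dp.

Mean = 208.0000; sum of squared deviations = 3942.0000
s² = 3942.0000 / 6 = 657.0000
s = √657.0000 = 25.63

θ* = 25.63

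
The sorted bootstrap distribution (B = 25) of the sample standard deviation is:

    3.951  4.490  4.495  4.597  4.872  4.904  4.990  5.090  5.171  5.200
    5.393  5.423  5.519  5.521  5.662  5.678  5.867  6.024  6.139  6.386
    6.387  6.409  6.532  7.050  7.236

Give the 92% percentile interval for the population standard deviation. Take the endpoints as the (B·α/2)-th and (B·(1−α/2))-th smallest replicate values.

(3.951, 7.050)

α = 0.08; lower rank = 25 × 0.040 = 1; upper rank = 25 × 0.960 = 24.
The 1st smallest replicate is 3.951; the 24th is 7.050.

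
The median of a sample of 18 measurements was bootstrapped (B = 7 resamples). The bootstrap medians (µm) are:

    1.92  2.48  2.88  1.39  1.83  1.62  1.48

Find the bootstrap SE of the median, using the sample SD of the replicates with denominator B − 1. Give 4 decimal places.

Bootstrap SE is the standard deviation of the 7 replicate medians.
Mean of replicates: (1.92 + 2.48 + 2.88 + 1.39 + 1.83 + 1.62 + 1.48) / 7 = 13.60000 / 7 = 1.94286
Sum of squared deviations: (−0.02286)² + (+0.53714)² + (+0.93714)² + (−0.55286)² + (−0.11286)² + (−0.32286)² + (−0.46286)² = 1.80414
Variance = 1.80414 / 6 = 0.30069
SE* = √0.30069

SE* = 0.5484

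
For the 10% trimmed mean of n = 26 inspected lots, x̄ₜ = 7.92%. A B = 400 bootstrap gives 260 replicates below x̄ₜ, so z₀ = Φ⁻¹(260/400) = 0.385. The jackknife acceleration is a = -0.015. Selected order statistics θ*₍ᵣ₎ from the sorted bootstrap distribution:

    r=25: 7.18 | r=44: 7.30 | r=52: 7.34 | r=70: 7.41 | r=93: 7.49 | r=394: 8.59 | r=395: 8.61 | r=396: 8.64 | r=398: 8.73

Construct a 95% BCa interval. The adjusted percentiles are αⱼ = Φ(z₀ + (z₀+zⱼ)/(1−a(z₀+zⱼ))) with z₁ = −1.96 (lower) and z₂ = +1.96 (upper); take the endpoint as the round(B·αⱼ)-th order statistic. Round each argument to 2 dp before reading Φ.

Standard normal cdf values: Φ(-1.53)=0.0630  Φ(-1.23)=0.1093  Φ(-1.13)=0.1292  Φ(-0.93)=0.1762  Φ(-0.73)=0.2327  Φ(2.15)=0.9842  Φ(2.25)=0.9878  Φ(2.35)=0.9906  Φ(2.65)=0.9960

(7.30, 8.73)

Lower: z₀ + z₁ = 0.385 + (-1.960) = -1.575; 1 − a(z₀+z₁) = 1 − (-0.015)(-1.575) = 0.9764; argument = 0.385 + (-1.575)/0.9764 = -1.2281 → -1.23.
α₁ = Φ(-1.23) = 0.1093; rank = round(400 × 0.1093) = 44; θ*₍44₎ = 7.30.
Upper: z₀ + z₂ = 2.345; 1 − a(z₀+z₂) = 1.0352; argument = 2.6503 → 2.65; α₂ = 0.9960; rank = 398; θ*₍398₎ = 8.73.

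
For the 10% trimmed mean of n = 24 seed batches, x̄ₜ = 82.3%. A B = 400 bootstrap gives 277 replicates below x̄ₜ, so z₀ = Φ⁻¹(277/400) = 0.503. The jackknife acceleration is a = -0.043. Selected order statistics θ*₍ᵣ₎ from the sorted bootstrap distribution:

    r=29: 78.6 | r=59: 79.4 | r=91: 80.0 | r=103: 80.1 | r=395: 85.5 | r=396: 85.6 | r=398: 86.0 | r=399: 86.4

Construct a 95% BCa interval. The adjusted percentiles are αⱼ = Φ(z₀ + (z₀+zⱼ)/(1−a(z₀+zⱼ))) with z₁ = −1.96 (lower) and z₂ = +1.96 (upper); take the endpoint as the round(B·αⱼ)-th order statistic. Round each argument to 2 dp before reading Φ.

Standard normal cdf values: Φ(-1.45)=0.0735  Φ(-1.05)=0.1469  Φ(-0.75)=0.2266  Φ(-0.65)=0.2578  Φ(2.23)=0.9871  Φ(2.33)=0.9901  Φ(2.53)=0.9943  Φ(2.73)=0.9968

(79.4, 86.4)

Lower: z₀ + z₁ = 0.503 + (-1.960) = -1.457; 1 − a(z₀+z₁) = 1 − (-0.043)(-1.457) = 0.9373; argument = 0.503 + (-1.457)/0.9373 = -1.0514 → -1.05.
α₁ = Φ(-1.05) = 0.1469; rank = round(400 × 0.1469) = 59; θ*₍59₎ = 79.4.
Upper: z₀ + z₂ = 2.463; 1 − a(z₀+z₂) = 1.1059; argument = 2.7301 → 2.73; α₂ = 0.9968; rank = 399; θ*₍399₎ = 86.4.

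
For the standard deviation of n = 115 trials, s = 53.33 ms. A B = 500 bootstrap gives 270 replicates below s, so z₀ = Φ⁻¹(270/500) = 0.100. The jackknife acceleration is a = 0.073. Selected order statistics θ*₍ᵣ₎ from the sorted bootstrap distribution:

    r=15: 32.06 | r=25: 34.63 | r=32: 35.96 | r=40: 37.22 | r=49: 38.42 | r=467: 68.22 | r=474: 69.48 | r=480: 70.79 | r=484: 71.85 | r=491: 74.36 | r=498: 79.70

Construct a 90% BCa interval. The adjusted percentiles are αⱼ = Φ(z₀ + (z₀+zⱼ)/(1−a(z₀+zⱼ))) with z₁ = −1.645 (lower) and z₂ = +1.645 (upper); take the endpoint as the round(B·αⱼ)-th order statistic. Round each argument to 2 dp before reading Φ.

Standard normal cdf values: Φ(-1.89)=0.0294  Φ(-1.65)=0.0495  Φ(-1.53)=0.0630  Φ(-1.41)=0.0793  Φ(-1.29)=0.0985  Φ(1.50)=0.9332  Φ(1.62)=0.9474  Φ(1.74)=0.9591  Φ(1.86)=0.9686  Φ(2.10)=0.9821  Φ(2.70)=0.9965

Lower: z₀ + z₁ = 0.100 + (-1.645) = -1.545; 1 − a(z₀+z₁) = 1 − (0.073)(-1.545) = 1.1128; argument = 0.100 + (-1.545)/1.1128 = -1.2884 → -1.29.
α₁ = Φ(-1.29) = 0.0985; rank = round(500 × 0.0985) = 49; θ*₍49₎ = 38.42.
Upper: z₀ + z₂ = 1.745; 1 − a(z₀+z₂) = 0.8726; argument = 2.0997 → 2.10; α₂ = 0.9821; rank = 491; θ*₍491₎ = 74.36.

(38.42, 74.36)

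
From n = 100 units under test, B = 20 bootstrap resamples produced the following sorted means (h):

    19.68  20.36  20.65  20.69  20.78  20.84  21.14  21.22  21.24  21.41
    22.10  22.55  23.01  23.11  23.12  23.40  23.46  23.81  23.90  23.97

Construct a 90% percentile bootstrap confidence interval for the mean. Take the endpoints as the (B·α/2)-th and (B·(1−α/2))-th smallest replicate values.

α = 0.10; lower rank = 20 × 0.050 = 1; upper rank = 20 × 0.950 = 19.
The 1st smallest replicate is 19.68; the 19th is 23.90.

(19.68, 23.90)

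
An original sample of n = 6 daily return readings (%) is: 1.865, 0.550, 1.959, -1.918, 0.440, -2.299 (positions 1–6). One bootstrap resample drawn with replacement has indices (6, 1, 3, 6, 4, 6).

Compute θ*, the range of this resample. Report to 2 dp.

Resample values: -2.299, 1.865, 1.959, -2.299, -1.918, -2.299.
Range = 1.959 − -2.299 = 4.26

θ* = 4.26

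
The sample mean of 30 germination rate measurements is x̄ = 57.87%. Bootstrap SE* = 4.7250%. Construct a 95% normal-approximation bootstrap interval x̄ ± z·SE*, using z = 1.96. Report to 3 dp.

Margin = 1.96 × 4.7250 = 9.2610
Interval: 57.87 ± 9.2610

(48.609, 67.131)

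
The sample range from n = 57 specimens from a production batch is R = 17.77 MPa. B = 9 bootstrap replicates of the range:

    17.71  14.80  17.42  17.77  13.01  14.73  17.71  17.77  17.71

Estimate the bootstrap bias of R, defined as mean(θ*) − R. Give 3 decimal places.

mean(θ*) = (17.71 + 14.80 + 17.42 + 17.77 + 13.01 + 14.73 + 17.71 + 17.77 + 17.71) / 9 = 16.5144
bias = 16.5144 − 17.77

bias = −1.256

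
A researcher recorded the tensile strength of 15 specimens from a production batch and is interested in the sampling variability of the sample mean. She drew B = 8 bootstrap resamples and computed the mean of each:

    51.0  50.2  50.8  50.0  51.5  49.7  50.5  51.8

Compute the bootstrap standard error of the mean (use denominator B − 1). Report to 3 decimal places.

Bootstrap SE is the standard deviation of the 8 replicate means.
Mean of replicates: (51.0 + 50.2 + 50.8 + 50.0 + 51.5 + 49.7 + 50.5 + 51.8) / 8 = 405.5000 / 8 = 50.6875
Sum of squared deviations: (+0.3125)² + (−0.4875)² + (+0.1125)² + (−0.6875)² + (+0.8125)² + (−0.9875)² + (−0.1875)² + (+1.1125)² = 3.7287
Variance = 3.7287 / 7 = 0.5327
SE* = √0.5327

SE* = 0.730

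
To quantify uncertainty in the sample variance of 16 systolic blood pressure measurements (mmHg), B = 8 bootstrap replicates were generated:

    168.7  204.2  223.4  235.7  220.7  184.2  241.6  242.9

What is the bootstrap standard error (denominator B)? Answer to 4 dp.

SE* = 25.5593

Bootstrap SE is the standard deviation of the 8 replicate variances.
Mean of replicates: (168.7 + 204.2 + 223.4 + 235.7 + 220.7 + 184.2 + 241.6 + 242.9) / 8 = 1721.40000 / 8 = 215.17500
Sum of squared deviations: (−46.47500)² + (−10.97500)² + (+8.22500)² + (+20.52500)² + (+5.52500)² + (−30.97500)² + (+26.42500)² + (+27.72500)² = 5226.23500
Variance = 5226.23500 / 8 = 653.27938
SE* = √653.27938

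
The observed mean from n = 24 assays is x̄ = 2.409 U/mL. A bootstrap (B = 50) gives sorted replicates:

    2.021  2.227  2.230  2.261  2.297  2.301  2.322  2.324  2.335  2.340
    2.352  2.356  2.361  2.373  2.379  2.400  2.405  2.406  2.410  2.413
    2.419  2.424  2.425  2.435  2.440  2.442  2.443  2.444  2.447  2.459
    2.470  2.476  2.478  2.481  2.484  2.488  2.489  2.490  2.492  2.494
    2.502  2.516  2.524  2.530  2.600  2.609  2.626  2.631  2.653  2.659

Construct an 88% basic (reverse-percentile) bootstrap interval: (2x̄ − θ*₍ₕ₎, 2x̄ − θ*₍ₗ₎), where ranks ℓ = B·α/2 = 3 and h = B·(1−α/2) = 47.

(2.192, 2.588)

Percentile endpoints at ranks 3 and 47: θ*₍3₎ = 2.230, θ*₍47₎ = 2.626.
Basic interval reflects these around x̄:
  lower = 2 × 2.409 − 2.626 = 2.192
  upper = 2 × 2.409 − 2.230 = 2.588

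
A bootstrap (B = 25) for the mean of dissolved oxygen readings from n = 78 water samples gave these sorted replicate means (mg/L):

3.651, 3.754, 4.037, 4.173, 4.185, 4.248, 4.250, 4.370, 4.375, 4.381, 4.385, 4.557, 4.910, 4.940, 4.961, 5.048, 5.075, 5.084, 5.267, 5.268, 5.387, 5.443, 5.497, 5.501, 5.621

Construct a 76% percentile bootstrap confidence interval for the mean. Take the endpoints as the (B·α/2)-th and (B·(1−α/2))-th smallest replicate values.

(4.037, 5.443)

α = 0.24; lower rank = 25 × 0.120 = 3; upper rank = 25 × 0.880 = 22.
The 3rd smallest replicate is 4.037; the 22nd is 5.443.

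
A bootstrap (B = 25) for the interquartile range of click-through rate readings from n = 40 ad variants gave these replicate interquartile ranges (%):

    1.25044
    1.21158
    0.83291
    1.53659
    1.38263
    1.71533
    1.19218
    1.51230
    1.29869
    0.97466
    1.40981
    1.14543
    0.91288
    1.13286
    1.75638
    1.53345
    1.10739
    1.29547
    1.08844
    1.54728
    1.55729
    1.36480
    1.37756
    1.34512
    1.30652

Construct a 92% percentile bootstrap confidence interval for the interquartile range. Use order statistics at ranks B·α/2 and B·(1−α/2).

Sorted replicates: 0.83291, 0.91288, 0.97466, 1.08844, 1.10739, 1.13286, 1.14543, 1.19218, 1.21158, 1.25044, 1.29547, 1.29869, 1.30652, 1.34512, 1.36480, 1.37756, 1.38263, 1.40981, 1.51230, 1.53345, 1.53659, 1.54728, 1.55729, 1.71533, 1.75638
α = 0.08; lower rank = 25 × 0.040 = 1; upper rank = 25 × 0.960 = 24.
The 1st smallest replicate is 0.83291; the 24th is 1.71533.

(0.83291, 1.71533)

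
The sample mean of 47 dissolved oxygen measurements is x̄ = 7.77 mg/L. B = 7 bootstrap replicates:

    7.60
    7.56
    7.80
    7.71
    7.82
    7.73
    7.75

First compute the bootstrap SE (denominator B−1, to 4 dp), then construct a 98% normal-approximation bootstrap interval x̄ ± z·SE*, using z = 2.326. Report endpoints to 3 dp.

(7.544, 7.996)

Mean of replicates = 7.7100; sum of squared deviations = 0.0568; SE* = √(0.0568/6) = 0.0973
Margin = 2.326 × 0.0973 = 0.2263
Interval: 7.77 ± 0.2263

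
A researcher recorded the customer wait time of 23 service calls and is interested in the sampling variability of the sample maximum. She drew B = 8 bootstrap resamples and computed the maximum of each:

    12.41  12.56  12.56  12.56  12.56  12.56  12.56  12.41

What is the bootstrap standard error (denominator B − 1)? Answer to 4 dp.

SE* = 0.0694

Bootstrap SE is the standard deviation of the 8 replicate maximums.
Mean of replicates: (12.41 + 12.56 + 12.56 + 12.56 + 12.56 + 12.56 + 12.56 + 12.41) / 8 = 100.18000 / 8 = 12.52250
Sum of squared deviations: (−0.11250)² + (+0.03750)² + (+0.03750)² + (+0.03750)² + (+0.03750)² + (+0.03750)² + (+0.03750)² + (−0.11250)² = 0.03375
Variance = 0.03375 / 7 = 0.00482
SE* = √0.00482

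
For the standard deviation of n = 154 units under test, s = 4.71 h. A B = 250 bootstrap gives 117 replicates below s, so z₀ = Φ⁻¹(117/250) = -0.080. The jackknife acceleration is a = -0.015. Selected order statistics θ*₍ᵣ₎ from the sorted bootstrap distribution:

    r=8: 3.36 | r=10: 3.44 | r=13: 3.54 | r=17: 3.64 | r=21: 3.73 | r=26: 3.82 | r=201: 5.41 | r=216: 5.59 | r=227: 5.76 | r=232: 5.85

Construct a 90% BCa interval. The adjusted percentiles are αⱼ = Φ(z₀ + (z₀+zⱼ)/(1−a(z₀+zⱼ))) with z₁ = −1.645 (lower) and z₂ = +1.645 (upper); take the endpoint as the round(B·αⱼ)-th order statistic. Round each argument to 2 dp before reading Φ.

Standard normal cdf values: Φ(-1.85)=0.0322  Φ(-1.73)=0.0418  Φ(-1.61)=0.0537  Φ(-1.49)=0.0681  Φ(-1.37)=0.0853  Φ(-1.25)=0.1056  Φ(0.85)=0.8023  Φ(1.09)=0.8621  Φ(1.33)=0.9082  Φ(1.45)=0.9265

(3.36, 5.85)

Lower: z₀ + z₁ = -0.080 + (-1.645) = -1.725; 1 − a(z₀+z₁) = 1 − (-0.015)(-1.725) = 0.9741; argument = -0.080 + (-1.725)/0.9741 = -1.8508 → -1.85.
α₁ = Φ(-1.85) = 0.0322; rank = round(250 × 0.0322) = 8; θ*₍8₎ = 3.36.
Upper: z₀ + z₂ = 1.565; 1 − a(z₀+z₂) = 1.0235; argument = 1.4491 → 1.45; α₂ = 0.9265; rank = 232; θ*₍232₎ = 5.85.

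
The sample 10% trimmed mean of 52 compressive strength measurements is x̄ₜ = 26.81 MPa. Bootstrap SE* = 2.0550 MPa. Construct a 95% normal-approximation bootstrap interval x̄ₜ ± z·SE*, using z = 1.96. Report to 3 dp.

(22.782, 30.838)

Margin = 1.96 × 2.0550 = 4.0278
Interval: 26.81 ± 4.0278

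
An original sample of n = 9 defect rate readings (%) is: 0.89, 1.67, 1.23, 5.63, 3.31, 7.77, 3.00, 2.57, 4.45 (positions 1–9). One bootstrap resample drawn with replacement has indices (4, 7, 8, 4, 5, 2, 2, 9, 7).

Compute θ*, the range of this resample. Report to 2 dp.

θ* = 3.96

Resample values: 5.63, 3.00, 2.57, 5.63, 3.31, 1.67, 1.67, 4.45, 3.00.
Range = 5.63 − 1.67 = 3.96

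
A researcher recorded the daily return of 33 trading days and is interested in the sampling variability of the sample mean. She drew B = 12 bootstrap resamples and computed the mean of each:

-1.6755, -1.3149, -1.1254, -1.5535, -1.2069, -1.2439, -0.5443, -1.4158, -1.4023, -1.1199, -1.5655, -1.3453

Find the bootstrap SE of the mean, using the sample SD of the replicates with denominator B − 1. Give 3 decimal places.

SE* = 0.293

Bootstrap SE is the standard deviation of the 12 replicate means.
Mean of replicates: ((-1.6755) + (-1.3149) + (-1.1254) + (-1.5535) + (-1.2069) + (-1.2439) + (-0.5443) + (-1.4158) + (-1.4023) + (-1.1199) + (-1.5655) + (-1.3453)) / 12 = -15.51320 / 12 = -1.29277
Sum of squared deviations: (−0.38273)² + (−0.02213)² + (+0.16737)² + (−0.26073)² + (+0.08587)² + (+0.04887)² + (+0.74847)² + (−0.12303)² + (−0.10953)² + (+0.17287)² + (−0.27273)² + (−0.05253)² = 0.94709
Variance = 0.94709 / 11 = 0.08610
SE* = √0.08610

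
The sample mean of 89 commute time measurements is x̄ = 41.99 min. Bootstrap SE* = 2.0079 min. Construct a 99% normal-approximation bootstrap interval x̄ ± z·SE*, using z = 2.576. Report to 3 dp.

(36.818, 47.162)

Margin = 2.576 × 2.0079 = 5.1724
Interval: 41.99 ± 5.1724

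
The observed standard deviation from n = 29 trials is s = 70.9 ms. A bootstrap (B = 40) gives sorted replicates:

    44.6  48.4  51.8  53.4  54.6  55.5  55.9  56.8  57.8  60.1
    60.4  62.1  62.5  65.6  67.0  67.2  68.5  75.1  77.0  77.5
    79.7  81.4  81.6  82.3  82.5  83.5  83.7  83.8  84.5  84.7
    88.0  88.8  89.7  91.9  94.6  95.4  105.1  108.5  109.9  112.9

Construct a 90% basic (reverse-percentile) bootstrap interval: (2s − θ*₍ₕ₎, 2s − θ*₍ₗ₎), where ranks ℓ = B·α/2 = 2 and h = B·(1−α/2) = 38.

(33.3, 93.4)

Percentile endpoints at ranks 2 and 38: θ*₍2₎ = 48.4, θ*₍38₎ = 108.5.
Basic interval reflects these around s:
  lower = 2 × 70.9 − 108.5 = 33.3
  upper = 2 × 70.9 − 48.4 = 93.4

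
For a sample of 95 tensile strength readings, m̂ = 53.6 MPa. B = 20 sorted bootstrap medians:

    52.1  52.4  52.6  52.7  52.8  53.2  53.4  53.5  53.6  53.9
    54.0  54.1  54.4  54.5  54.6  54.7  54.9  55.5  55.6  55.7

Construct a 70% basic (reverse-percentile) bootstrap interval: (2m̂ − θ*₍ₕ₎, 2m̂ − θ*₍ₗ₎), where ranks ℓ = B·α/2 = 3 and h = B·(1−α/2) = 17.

(52.3, 54.6)

Percentile endpoints at ranks 3 and 17: θ*₍3₎ = 52.6, θ*₍17₎ = 54.9.
Basic interval reflects these around m̂:
  lower = 2 × 53.6 − 54.9 = 52.3
  upper = 2 × 53.6 − 52.6 = 54.6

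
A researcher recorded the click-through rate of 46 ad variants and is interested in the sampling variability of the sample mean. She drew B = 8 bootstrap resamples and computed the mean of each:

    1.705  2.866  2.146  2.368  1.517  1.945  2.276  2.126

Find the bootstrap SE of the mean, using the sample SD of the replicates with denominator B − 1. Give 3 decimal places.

SE* = 0.416

Bootstrap SE is the standard deviation of the 8 replicate means.
Mean of replicates: (1.705 + 2.866 + 2.146 + 2.368 + 1.517 + 1.945 + 2.276 + 2.126) / 8 = 16.9490 / 8 = 2.1186
Sum of squared deviations: (−0.4136)² + (+0.7474)² + (+0.0274)² + (+0.2494)² + (−0.6016)² + (−0.1736)² + (+0.1574)² + (+0.0074)² = 1.2095
Variance = 1.2095 / 7 = 0.1728
SE* = √0.1728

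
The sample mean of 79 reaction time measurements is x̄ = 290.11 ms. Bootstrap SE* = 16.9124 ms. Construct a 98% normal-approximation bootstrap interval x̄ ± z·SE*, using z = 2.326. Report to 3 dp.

(250.772, 329.448)

Margin = 2.326 × 16.9124 = 39.3382
Interval: 290.11 ± 39.3382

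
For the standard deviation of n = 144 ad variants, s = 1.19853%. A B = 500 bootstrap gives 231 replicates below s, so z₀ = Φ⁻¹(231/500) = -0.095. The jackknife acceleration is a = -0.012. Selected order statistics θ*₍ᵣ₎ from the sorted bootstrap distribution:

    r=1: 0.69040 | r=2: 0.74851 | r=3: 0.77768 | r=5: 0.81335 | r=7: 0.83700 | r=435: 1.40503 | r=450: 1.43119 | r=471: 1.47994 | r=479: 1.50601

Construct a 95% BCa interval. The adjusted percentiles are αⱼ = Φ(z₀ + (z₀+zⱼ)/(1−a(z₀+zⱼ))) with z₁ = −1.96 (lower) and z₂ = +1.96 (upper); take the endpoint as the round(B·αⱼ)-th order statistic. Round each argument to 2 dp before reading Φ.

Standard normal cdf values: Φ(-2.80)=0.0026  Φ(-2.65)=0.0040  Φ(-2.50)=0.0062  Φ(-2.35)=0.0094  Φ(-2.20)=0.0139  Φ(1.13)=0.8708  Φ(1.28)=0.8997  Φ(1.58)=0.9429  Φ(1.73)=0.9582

Lower: z₀ + z₁ = -0.095 + (-1.960) = -2.055; 1 − a(z₀+z₁) = 1 − (-0.012)(-2.055) = 0.9753; argument = -0.095 + (-2.055)/0.9753 = -2.2020 → -2.20.
α₁ = Φ(-2.20) = 0.0139; rank = round(500 × 0.0139) = 7; θ*₍7₎ = 0.83700.
Upper: z₀ + z₂ = 1.865; 1 − a(z₀+z₂) = 1.0224; argument = 1.7292 → 1.73; α₂ = 0.9582; rank = 479; θ*₍479₎ = 1.50601.

(0.83700, 1.50601)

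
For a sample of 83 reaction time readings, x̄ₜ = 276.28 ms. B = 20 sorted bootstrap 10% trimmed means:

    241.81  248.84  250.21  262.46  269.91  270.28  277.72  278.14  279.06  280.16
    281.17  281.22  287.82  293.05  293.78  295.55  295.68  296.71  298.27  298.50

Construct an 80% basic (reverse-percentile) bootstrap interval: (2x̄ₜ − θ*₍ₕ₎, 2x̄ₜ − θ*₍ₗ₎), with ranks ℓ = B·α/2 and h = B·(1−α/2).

(255.85, 303.72)

Percentile endpoints at ranks 2 and 18: θ*₍2₎ = 248.84, θ*₍18₎ = 296.71.
Basic interval reflects these around x̄ₜ:
  lower = 2 × 276.28 − 296.71 = 255.85
  upper = 2 × 276.28 − 248.84 = 303.72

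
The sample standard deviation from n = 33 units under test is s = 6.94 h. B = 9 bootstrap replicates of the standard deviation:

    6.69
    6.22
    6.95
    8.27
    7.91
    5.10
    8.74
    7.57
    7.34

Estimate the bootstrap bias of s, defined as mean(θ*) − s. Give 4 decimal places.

mean(θ*) = (6.69 + 6.22 + 6.95 + 8.27 + 7.91 + 5.10 + 8.74 + 7.57 + 7.34) / 9 = 7.19889
bias = 7.19889 − 6.94

bias = +0.2589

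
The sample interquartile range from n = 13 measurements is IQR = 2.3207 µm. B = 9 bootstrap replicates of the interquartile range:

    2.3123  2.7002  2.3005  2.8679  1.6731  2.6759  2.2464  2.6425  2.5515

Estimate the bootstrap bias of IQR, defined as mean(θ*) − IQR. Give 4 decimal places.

mean(θ*) = (2.3123 + 2.7002 + 2.3005 + 2.8679 + 1.6731 + 2.6759 + 2.2464 + 2.6425 + 2.5515) / 9 = 2.44114
bias = 2.44114 − 2.3207

bias = +0.1204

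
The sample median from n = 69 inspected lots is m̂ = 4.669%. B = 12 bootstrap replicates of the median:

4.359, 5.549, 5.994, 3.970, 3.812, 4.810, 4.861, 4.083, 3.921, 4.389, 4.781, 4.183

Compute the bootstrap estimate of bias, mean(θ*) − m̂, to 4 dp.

mean(θ*) = (4.359 + 5.549 + 5.994 + 3.970 + 3.812 + 4.810 + 4.861 + 4.083 + 3.921 + 4.389 + 4.781 + 4.183) / 12 = 4.55933
bias = 4.55933 − 4.669

bias = −0.1097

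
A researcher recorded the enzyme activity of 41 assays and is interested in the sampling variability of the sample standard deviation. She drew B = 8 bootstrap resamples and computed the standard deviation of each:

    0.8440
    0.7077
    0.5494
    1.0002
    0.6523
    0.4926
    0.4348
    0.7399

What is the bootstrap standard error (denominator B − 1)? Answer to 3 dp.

Bootstrap SE is the standard deviation of the 8 replicate standard deviations.
Mean of replicates: (0.8440 + 0.7077 + 0.5494 + 1.0002 + 0.6523 + 0.4926 + 0.4348 + 0.7399) / 8 = 5.42090 / 8 = 0.67761
Sum of squared deviations: (+0.16639)² + (+0.03009)² + (−0.12821)² + (+0.32259)² + (−0.02531)² + (−0.18501)² + (−0.24281)² + (+0.06229)² = 0.24680
Variance = 0.24680 / 7 = 0.03526
SE* = √0.03526

SE* = 0.188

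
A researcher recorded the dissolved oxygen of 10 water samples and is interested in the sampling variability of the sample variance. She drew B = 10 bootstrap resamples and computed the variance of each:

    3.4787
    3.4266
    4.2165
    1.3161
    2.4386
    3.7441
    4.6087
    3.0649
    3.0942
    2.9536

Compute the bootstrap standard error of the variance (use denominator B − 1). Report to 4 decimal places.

SE* = 0.9220

Bootstrap SE is the standard deviation of the 10 replicate variances.
Mean of replicates: (3.4787 + 3.4266 + 4.2165 + 1.3161 + 2.4386 + 3.7441 + 4.6087 + 3.0649 + 3.0942 + 2.9536) / 10 = 32.34200 / 10 = 3.23420
Sum of squared deviations: (+0.24450)² + (+0.19240)² + (+0.98230)² + (−1.91810)² + (−0.79560)² + (+0.50990)² + (+1.37450)² + (−0.16930)² + (−0.14000)² + (−0.28060)² = 7.65005
Variance = 7.65005 / 9 = 0.85001
SE* = √0.85001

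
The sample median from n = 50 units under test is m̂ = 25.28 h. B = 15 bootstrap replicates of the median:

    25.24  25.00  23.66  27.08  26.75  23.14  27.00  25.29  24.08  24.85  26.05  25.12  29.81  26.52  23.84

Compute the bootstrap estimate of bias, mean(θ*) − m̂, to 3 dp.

bias = +0.282

mean(θ*) = (25.24 + 25.00 + 23.66 + 27.08 + 26.75 + 23.14 + 27.00 + 25.29 + 24.08 + 24.85 + 26.05 + 25.12 + 29.81 + 26.52 + 23.84) / 15 = 25.5620
bias = 25.5620 − 25.28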